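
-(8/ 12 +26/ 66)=-35/ 33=-1.06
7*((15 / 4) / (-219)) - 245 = -71575 / 292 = -245.12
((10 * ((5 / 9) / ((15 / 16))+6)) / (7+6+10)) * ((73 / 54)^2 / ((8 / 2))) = 2371405 / 1810836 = 1.31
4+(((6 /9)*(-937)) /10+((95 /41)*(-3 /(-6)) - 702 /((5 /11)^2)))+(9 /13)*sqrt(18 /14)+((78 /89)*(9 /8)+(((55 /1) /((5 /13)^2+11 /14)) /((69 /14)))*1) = -3441.26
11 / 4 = 2.75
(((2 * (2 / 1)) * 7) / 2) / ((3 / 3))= 14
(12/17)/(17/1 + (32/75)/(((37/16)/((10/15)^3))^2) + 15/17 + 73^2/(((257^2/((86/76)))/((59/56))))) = 126244177207444800/3216641675517934387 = 0.04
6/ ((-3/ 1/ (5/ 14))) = -5/ 7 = -0.71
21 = 21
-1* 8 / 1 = -8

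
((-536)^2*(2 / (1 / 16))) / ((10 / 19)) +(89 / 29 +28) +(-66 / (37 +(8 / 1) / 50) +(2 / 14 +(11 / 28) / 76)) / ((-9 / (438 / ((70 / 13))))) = 715305553447351 / 40950320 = 17467642.58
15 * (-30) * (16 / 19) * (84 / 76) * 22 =-3326400 / 361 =-9214.40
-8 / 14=-4 / 7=-0.57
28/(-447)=-28/447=-0.06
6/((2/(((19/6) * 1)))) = 9.50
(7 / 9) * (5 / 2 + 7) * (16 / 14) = 76 / 9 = 8.44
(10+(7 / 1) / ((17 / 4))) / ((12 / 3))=99 / 34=2.91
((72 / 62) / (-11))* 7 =-0.74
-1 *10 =-10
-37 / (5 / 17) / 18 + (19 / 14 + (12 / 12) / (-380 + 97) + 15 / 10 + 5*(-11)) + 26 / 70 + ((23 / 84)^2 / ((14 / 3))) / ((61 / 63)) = -71558701379 / 1218077280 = -58.75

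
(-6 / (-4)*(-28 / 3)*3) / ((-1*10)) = 21 / 5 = 4.20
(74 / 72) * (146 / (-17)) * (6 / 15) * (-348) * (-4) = -4914.76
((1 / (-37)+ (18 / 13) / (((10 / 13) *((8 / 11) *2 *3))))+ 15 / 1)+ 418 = 1282821 / 2960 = 433.39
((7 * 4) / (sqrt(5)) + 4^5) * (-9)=-9216 - 252 * sqrt(5) / 5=-9328.70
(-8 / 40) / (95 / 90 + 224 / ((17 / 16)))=-306 / 324175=-0.00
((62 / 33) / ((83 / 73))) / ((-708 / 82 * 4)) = -92783 / 1939212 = -0.05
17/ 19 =0.89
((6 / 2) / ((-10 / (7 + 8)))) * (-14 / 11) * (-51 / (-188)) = 3213 / 2068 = 1.55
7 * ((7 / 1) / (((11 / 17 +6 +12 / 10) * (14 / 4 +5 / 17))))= 141610 / 86043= 1.65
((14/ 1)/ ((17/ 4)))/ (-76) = -14/ 323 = -0.04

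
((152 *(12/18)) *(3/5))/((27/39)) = 3952/45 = 87.82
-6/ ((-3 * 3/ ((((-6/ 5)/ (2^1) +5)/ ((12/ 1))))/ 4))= 44/ 45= 0.98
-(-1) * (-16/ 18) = -8/ 9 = -0.89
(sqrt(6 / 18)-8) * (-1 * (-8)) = -64 + 8 * sqrt(3) / 3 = -59.38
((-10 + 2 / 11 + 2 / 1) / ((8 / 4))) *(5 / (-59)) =215 / 649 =0.33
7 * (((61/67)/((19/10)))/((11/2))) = 0.61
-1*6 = -6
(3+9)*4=48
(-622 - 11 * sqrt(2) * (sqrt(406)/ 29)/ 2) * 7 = -4354 - 77 * sqrt(203)/ 29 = -4391.83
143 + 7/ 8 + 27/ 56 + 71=3015/ 14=215.36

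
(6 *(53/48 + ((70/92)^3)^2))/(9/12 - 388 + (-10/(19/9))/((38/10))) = -13320324328823/664372042673768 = -0.02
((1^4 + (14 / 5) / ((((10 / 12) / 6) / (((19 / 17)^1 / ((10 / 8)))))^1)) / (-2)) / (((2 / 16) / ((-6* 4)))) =3881184 / 2125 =1826.44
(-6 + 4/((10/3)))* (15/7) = -72/7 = -10.29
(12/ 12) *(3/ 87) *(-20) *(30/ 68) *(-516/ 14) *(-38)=-1470600/ 3451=-426.14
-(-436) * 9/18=218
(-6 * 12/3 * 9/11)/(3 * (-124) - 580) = 27/1309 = 0.02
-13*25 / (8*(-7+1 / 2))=25 / 4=6.25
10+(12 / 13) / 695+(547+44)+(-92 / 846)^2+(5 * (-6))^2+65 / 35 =1502.87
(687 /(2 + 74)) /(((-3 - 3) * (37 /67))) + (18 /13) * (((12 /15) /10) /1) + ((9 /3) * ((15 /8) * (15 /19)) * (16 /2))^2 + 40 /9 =395051187119 /312553800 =1263.95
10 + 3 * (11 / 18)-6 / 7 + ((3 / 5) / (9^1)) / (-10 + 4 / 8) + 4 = 19909 / 1330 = 14.97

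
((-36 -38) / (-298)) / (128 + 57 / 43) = 1591 / 828589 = 0.00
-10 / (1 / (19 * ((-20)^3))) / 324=380000 / 81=4691.36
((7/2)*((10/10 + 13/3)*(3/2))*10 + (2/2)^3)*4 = 1124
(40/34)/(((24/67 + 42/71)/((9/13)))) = 47570/55471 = 0.86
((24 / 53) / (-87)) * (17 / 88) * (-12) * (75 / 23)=15300 / 388861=0.04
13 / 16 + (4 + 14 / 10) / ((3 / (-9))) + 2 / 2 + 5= -751 / 80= -9.39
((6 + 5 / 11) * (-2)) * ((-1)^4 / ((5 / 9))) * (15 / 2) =-1917 / 11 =-174.27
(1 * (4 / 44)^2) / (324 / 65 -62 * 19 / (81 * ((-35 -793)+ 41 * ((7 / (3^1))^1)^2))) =3184155 / 1929751318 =0.00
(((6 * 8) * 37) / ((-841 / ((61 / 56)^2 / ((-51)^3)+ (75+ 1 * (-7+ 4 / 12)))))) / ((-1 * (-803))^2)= -1051770185843 / 4699724837038308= -0.00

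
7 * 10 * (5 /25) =14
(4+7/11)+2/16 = 419/88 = 4.76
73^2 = 5329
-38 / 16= -19 / 8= -2.38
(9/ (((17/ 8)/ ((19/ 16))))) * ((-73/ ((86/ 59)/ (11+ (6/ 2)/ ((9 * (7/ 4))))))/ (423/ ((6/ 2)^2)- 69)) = 57692265/ 450296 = 128.12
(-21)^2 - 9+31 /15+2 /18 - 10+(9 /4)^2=309053 /720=429.24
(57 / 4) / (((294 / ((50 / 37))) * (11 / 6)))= 1425 / 39886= 0.04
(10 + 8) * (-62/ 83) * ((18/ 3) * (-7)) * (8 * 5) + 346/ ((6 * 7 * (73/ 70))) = 410742310/ 18177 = 22596.82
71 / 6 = 11.83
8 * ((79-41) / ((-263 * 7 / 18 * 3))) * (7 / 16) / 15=-38 / 1315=-0.03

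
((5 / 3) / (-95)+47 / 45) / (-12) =-439 / 5130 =-0.09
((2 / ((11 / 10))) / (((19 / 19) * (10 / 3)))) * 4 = 24 / 11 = 2.18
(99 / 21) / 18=11 / 42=0.26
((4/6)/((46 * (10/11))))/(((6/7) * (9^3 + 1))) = 77/3022200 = 0.00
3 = 3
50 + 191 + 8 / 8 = 242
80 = 80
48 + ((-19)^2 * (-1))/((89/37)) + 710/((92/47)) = 1067055/4094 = 260.64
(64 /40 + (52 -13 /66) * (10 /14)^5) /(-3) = -62295971 /16638930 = -3.74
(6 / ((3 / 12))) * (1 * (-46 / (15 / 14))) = -5152 / 5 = -1030.40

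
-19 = -19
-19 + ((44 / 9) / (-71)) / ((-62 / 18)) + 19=44 / 2201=0.02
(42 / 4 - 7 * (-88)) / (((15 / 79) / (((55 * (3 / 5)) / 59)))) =1088857 / 590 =1845.52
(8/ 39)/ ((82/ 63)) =84/ 533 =0.16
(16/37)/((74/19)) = 152/1369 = 0.11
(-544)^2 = 295936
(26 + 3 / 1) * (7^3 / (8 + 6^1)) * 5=7105 / 2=3552.50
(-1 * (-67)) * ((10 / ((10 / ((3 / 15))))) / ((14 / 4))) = 134 / 35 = 3.83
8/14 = 4/7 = 0.57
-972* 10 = -9720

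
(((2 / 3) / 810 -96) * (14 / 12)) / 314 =-816473 / 2289060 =-0.36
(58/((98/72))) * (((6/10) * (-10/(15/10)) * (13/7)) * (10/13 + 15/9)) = -264480/343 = -771.08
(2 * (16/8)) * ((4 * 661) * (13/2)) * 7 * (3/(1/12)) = 17323488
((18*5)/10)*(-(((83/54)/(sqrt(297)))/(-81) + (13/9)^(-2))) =-729/169 + 83*sqrt(33)/48114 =-4.30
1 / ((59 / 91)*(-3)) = -91 / 177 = -0.51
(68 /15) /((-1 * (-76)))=17 /285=0.06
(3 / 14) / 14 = 3 / 196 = 0.02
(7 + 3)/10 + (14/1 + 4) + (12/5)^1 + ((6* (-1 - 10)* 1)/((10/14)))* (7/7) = -71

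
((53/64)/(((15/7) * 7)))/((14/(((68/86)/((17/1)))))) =53/288960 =0.00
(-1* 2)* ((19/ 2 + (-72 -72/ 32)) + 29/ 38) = 4863/ 38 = 127.97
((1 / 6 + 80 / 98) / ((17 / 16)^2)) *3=128 / 49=2.61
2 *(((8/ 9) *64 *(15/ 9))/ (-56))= -640/ 189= -3.39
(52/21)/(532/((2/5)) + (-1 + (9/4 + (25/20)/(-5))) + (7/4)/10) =2080/1118187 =0.00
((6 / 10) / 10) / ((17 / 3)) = 9 / 850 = 0.01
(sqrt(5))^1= sqrt(5)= 2.24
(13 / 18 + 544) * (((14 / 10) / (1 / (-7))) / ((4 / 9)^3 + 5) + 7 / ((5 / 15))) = 10389.93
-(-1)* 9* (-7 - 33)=-360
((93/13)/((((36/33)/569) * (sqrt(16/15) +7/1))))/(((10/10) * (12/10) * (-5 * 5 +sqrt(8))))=-4850725/(104 * (25- 2 * sqrt(2)) * (4 * sqrt(15) +105))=-17.46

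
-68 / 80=-17 / 20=-0.85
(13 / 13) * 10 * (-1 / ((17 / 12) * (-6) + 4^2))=-1.33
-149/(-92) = 149/92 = 1.62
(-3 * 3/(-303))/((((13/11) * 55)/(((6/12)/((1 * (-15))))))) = -1/65650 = -0.00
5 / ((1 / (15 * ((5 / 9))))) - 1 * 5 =110 / 3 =36.67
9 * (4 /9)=4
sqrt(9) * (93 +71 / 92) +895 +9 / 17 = 1840585 / 1564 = 1176.84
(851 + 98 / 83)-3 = 70482 / 83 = 849.18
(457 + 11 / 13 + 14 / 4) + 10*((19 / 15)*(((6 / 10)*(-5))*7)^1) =5079 / 26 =195.35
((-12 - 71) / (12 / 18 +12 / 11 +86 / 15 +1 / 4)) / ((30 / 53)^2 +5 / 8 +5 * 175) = -82067744 / 6704453847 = -0.01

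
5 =5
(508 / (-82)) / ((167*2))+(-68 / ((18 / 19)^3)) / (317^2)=-19405526915 / 1003174250814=-0.02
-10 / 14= -5 / 7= -0.71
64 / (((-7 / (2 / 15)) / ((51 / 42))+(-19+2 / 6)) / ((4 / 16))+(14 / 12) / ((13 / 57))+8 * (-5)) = -84864 / 374585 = -0.23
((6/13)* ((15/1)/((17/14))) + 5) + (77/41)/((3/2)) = 324929/27183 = 11.95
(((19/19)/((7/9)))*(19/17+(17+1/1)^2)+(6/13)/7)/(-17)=-646761/26299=-24.59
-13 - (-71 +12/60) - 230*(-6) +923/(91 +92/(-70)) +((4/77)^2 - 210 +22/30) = 1238.83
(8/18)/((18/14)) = 28/81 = 0.35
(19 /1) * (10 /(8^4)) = 0.05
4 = 4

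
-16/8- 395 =-397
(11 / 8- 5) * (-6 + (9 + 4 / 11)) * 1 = -1073 / 88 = -12.19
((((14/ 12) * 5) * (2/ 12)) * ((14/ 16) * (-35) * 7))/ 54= -60025/ 15552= -3.86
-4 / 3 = -1.33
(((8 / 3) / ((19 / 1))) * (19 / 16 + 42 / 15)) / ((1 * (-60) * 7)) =-0.00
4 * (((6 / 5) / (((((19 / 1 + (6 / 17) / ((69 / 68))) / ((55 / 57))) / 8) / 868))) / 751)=14054656 / 6349705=2.21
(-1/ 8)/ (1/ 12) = -3/ 2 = -1.50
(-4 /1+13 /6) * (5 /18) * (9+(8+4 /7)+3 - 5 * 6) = 605 /126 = 4.80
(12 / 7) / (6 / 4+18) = 8 / 91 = 0.09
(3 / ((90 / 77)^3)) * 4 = 456533 / 60750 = 7.51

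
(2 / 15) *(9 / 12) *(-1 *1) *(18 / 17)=-9 / 85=-0.11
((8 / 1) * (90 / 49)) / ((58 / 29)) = 360 / 49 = 7.35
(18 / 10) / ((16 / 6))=27 / 40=0.68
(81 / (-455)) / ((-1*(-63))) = -9 / 3185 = -0.00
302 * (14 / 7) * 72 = 43488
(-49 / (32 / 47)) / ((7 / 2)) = -329 / 16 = -20.56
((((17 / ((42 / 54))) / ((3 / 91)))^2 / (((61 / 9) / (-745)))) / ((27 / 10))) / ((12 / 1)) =-181932725 / 122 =-1491251.84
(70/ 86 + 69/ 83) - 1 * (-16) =62976/ 3569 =17.65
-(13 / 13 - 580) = 579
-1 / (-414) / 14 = 1 / 5796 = 0.00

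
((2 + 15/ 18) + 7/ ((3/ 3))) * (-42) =-413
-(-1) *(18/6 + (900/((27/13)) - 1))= 1306/3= 435.33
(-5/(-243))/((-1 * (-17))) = 5/4131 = 0.00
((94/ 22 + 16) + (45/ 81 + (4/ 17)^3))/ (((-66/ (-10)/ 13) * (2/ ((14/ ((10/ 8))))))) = 3689846888/ 16050771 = 229.89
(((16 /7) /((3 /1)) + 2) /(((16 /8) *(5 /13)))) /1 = 377 /105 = 3.59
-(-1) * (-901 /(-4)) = 901 /4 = 225.25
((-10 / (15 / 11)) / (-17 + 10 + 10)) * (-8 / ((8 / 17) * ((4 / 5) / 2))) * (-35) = -32725 / 9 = -3636.11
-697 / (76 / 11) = -7667 / 76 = -100.88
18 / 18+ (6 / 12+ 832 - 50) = 1567 / 2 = 783.50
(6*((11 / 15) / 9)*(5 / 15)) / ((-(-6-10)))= 11 / 1080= 0.01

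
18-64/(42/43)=-998/21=-47.52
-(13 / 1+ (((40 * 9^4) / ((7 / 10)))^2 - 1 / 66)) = -454573373801993 / 3234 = -140560721645.64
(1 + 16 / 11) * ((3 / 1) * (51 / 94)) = 4131 / 1034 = 4.00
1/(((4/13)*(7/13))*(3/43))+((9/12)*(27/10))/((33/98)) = 106867/1155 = 92.53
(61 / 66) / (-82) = -61 / 5412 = -0.01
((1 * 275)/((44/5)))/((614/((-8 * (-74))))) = 30.13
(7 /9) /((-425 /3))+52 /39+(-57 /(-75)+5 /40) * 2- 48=-229001 /5100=-44.90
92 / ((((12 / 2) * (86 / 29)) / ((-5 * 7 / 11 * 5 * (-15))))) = 583625 / 473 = 1233.88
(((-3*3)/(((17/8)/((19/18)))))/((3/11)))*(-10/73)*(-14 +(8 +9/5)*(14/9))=93632/33507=2.79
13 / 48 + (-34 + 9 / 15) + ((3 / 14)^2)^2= -1193071 / 36015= -33.13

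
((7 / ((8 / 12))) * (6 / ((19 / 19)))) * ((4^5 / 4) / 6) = 2688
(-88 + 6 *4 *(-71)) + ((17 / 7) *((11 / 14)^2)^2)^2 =-129524135712639 / 72313663744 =-1791.14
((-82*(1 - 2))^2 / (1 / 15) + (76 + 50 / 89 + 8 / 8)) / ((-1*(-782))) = 8983443 / 69598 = 129.08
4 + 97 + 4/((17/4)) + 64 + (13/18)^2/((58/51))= 17719585/106488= 166.40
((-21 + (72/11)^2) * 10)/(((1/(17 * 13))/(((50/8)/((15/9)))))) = 43807725/242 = 181023.66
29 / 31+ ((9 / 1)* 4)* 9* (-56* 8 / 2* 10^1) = -22498531 / 31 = -725759.06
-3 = -3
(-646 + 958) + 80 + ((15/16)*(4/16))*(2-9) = 24983/64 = 390.36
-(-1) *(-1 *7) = -7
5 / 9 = 0.56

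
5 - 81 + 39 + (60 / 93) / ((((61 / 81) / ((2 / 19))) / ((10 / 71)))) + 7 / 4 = -359555619 / 10203836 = -35.24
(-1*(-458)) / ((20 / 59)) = 1351.10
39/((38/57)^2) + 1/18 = 3161/36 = 87.81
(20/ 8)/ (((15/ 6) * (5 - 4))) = 1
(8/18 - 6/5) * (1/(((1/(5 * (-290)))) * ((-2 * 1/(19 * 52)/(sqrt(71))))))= -4560269.71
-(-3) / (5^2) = 3 / 25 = 0.12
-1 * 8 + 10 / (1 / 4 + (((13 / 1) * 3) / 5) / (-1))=-1408 / 151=-9.32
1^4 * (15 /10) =3 /2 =1.50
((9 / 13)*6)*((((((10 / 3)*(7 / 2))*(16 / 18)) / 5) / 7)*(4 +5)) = 144 / 13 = 11.08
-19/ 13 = -1.46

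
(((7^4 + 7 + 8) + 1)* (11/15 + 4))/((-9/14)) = -2402498/135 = -17796.28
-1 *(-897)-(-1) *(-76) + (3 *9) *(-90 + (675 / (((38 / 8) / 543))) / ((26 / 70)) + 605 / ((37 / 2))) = 5608441.99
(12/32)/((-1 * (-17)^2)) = -3/2312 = -0.00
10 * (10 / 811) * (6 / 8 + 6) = 675 / 811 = 0.83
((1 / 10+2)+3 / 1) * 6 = 153 / 5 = 30.60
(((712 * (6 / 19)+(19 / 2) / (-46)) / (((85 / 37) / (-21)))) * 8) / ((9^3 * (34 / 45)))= -101699717 / 3409911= -29.82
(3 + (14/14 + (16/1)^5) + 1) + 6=1048587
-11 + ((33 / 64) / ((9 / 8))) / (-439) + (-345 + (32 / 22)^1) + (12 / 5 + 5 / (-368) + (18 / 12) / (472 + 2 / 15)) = -33239801568533 / 94389179280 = -352.16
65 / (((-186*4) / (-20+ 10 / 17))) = 3575 / 2108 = 1.70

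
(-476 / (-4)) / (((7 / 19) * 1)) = 323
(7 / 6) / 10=7 / 60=0.12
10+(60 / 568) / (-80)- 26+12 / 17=-15.30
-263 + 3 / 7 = -1838 / 7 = -262.57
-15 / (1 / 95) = -1425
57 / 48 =19 / 16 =1.19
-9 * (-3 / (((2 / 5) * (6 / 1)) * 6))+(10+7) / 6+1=5.71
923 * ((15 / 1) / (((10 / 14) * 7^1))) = 2769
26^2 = 676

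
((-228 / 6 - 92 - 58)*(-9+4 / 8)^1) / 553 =1598 / 553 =2.89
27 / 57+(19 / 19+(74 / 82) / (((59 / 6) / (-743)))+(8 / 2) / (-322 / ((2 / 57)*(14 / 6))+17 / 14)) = -168783864706 / 2529923245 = -66.72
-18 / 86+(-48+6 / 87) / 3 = -60553 / 3741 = -16.19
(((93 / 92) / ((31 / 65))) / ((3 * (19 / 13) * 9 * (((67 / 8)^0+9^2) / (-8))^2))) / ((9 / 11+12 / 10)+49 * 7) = 46475 / 31364353512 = 0.00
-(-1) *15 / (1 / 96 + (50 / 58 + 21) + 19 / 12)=13920 / 21767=0.64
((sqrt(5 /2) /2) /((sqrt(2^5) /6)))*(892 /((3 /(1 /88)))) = 223*sqrt(5) /176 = 2.83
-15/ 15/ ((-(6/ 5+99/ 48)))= 80/ 261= 0.31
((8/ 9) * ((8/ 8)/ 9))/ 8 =1/ 81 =0.01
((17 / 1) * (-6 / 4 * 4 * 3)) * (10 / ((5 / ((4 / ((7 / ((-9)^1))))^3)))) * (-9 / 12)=-21415104 / 343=-62434.71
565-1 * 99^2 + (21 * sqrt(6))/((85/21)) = -9236 + 441 * sqrt(6)/85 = -9223.29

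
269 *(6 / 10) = 807 / 5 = 161.40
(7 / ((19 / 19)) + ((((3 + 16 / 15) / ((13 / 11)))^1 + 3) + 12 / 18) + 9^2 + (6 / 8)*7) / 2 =26093 / 520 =50.18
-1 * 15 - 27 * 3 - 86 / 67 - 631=-48795 / 67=-728.28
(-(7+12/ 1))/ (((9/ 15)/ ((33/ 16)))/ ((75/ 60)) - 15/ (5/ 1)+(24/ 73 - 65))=381425/ 1353828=0.28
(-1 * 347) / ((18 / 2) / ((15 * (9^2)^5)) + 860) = -2016523645245 / 4997724308101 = -0.40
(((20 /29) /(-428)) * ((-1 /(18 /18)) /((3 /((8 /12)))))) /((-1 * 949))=-10 /26502723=-0.00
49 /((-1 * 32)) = -49 /32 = -1.53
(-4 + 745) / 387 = 1.91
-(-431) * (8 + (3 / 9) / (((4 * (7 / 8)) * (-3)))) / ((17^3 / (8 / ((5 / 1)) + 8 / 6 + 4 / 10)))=2163620 / 928557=2.33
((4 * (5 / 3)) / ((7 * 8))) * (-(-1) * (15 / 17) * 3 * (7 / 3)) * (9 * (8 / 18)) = 50 / 17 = 2.94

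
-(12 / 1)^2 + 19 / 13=-1853 / 13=-142.54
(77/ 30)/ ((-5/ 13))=-1001/ 150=-6.67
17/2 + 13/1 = 43/2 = 21.50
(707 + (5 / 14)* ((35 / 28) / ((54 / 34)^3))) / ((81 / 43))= 33514722923 / 89282088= 375.38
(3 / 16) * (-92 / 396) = -23 / 528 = -0.04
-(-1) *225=225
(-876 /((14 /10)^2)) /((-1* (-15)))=-1460 /49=-29.80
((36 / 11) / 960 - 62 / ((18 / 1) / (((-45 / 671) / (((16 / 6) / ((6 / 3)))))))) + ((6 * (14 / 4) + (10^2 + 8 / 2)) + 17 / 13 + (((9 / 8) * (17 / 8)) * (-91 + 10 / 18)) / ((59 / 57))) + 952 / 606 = -2016854322409 / 24950571360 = -80.83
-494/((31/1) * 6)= -247/93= -2.66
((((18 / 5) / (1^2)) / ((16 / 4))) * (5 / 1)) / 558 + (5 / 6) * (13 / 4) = 2021 / 744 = 2.72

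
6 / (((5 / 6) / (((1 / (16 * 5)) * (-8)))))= -18 / 25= -0.72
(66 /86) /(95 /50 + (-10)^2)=330 /43817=0.01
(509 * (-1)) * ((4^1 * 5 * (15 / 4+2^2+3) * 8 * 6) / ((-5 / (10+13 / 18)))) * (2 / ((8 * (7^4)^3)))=8448382 / 41523861603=0.00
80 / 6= 40 / 3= 13.33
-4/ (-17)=4/ 17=0.24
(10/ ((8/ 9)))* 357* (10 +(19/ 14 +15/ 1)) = 846855/ 8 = 105856.88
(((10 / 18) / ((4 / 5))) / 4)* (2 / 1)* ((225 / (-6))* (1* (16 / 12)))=-625 / 36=-17.36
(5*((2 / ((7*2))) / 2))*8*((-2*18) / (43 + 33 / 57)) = -380 / 161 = -2.36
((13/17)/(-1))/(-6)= 13/102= 0.13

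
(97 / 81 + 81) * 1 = 6658 / 81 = 82.20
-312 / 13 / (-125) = 24 / 125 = 0.19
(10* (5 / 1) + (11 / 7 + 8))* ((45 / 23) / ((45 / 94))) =39198 / 161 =243.47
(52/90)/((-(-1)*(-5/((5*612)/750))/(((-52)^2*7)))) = -16732352/1875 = -8923.92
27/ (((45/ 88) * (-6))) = -44/ 5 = -8.80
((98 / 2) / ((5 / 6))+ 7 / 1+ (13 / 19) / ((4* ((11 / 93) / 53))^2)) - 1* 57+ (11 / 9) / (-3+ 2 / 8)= 8594.58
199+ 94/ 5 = 1089/ 5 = 217.80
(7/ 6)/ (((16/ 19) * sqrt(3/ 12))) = 133/ 48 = 2.77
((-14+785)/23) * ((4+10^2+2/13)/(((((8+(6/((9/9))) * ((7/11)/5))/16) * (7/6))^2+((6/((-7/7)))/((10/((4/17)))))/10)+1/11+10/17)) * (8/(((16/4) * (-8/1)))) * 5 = -154610801136000/38025614731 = -4065.96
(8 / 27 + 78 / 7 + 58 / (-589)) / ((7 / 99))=13887016 / 86583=160.39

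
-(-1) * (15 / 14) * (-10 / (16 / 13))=-975 / 112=-8.71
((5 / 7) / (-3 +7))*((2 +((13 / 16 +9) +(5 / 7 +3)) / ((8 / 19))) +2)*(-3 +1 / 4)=-1780295 / 100352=-17.74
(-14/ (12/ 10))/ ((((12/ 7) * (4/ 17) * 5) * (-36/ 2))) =833/ 2592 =0.32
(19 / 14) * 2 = 19 / 7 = 2.71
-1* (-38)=38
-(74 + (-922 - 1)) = 849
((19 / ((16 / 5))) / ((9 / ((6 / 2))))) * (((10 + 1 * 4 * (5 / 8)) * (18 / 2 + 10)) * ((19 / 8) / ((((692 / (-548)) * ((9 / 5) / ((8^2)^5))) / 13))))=-32023193845760000 / 4671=-6855746916240.63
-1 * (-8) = 8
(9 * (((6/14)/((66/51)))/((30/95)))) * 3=28.31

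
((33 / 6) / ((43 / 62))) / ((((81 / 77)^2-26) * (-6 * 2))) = 2021789 / 76157988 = 0.03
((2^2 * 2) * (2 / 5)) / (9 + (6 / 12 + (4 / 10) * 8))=0.25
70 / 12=35 / 6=5.83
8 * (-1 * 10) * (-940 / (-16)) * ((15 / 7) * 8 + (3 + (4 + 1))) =-827200 / 7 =-118171.43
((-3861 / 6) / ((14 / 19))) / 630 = -2717 / 1960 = -1.39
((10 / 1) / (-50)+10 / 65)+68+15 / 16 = 71647 / 1040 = 68.89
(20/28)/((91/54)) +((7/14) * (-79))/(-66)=85963/84084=1.02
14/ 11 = 1.27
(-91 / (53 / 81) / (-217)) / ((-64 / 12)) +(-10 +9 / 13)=-3221915 / 341744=-9.43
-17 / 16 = -1.06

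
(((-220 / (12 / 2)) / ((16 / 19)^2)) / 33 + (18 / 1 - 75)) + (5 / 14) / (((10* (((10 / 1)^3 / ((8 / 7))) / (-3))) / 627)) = -413789353 / 7056000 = -58.64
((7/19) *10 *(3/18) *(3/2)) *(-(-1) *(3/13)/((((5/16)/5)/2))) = 1680/247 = 6.80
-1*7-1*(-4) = -3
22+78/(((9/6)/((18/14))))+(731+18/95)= 545331/665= 820.05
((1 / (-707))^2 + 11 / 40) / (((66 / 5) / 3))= 5498379 / 87973424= 0.06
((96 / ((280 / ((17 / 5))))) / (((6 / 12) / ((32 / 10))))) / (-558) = -1088 / 81375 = -0.01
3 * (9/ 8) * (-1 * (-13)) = 351/ 8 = 43.88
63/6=21/2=10.50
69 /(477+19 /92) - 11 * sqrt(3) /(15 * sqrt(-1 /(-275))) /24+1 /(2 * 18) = 272431 /1580508 - 11 * sqrt(33) /72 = -0.71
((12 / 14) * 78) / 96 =39 / 56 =0.70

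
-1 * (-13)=13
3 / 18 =1 / 6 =0.17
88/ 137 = 0.64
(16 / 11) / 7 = 16 / 77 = 0.21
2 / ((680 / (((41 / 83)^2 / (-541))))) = -1681 / 1267162660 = -0.00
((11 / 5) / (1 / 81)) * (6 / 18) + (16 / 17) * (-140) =-6151 / 85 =-72.36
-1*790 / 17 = -790 / 17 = -46.47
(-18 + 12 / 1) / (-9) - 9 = -25 / 3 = -8.33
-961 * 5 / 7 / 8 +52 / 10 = -80.60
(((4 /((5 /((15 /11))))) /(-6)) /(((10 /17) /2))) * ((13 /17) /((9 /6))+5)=-562 /165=-3.41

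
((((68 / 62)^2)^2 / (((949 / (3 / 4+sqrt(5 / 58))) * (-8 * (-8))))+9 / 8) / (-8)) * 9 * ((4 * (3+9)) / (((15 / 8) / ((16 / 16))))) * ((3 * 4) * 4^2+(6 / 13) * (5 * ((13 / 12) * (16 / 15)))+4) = -5641439055516 / 876421429 - 298671096 * sqrt(290) / 127081107205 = -6436.94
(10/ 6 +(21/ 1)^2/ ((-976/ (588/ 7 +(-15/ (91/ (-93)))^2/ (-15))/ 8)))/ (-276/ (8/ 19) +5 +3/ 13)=15175373/ 40221753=0.38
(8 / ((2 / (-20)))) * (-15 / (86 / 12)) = 7200 / 43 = 167.44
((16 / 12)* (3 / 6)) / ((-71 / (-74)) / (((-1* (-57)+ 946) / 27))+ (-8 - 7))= -148444 / 3334239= -0.04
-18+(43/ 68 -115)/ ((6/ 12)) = -246.74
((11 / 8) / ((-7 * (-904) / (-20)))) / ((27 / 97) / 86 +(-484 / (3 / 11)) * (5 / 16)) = 688215 / 87825815252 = 0.00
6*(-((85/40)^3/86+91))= -12035475/22016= -546.67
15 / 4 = 3.75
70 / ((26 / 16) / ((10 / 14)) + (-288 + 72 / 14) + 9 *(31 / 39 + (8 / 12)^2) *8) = -254800 / 696519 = -0.37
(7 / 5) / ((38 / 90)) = 63 / 19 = 3.32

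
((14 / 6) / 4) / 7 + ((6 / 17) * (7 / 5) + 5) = 5689 / 1020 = 5.58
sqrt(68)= 2 * sqrt(17)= 8.25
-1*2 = -2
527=527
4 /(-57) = -4 /57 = -0.07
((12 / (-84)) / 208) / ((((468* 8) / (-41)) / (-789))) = -10783 / 1817088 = -0.01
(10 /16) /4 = 0.16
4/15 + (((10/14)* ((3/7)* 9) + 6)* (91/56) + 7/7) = 91103/5880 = 15.49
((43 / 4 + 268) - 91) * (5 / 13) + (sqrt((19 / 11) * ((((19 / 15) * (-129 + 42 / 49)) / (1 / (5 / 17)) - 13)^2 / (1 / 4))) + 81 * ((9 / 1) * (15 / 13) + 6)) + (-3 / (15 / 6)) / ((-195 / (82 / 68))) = 14456 * sqrt(209) / 1309 + 30926139 / 22100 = 1559.03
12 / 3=4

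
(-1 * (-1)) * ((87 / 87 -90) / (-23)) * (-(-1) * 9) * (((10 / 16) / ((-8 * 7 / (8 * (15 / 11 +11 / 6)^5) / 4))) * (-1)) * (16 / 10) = 37222220982539 / 5600709576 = 6645.98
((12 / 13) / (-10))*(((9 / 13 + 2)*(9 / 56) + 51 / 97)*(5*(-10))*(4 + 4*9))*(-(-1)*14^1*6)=243658800 / 16393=14863.59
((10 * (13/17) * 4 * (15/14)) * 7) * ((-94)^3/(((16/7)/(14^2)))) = -277768054200/17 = -16339297305.88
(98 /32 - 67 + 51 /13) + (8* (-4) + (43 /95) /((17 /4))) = -30873709 /335920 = -91.91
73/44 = 1.66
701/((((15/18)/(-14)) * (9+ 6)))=-19628/25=-785.12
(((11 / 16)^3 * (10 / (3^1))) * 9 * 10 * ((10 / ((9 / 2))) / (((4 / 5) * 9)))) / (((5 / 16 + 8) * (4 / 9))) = 831875 / 102144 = 8.14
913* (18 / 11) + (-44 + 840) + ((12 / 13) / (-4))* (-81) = 30013 / 13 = 2308.69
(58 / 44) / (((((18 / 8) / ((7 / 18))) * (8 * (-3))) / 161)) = -32683 / 21384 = -1.53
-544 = -544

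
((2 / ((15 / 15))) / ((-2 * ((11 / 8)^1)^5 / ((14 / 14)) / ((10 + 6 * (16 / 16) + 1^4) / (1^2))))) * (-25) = 13926400 / 161051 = 86.47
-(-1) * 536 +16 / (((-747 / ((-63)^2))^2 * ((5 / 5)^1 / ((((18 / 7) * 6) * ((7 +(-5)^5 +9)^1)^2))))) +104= 464049517319104 / 6889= 67360940240.83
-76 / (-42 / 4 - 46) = 152 / 113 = 1.35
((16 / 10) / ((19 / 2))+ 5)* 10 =982 / 19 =51.68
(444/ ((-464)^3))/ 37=-3/ 24974336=-0.00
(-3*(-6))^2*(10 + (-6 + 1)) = 1620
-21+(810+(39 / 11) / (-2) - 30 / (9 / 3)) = 17099 / 22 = 777.23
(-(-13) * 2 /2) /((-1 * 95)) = -13 /95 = -0.14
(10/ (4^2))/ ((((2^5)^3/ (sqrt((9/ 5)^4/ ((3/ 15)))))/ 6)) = 243*sqrt(5)/ 655360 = 0.00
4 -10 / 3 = 2 / 3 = 0.67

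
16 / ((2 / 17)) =136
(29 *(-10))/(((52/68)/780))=-295800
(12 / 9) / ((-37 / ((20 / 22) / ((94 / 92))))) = -1840 / 57387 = -0.03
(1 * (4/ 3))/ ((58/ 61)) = 122/ 87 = 1.40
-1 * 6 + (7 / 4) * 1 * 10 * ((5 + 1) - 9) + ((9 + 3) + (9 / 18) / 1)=-46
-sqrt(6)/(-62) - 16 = -16 + sqrt(6)/62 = -15.96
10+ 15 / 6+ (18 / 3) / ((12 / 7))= 16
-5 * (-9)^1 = 45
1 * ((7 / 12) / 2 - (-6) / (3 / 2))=4.29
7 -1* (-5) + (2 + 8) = 22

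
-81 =-81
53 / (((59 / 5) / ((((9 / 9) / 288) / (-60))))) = -53 / 203904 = -0.00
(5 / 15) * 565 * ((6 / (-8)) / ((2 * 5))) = -113 / 8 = -14.12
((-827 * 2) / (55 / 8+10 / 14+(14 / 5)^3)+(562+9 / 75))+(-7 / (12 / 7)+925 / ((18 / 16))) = 246459919837 / 186110100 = 1324.27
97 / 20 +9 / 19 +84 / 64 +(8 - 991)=-1484073 / 1520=-976.36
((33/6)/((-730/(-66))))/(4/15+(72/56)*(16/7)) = 0.16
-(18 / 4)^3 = -729 / 8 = -91.12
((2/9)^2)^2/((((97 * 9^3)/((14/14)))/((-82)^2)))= 107584/463947993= 0.00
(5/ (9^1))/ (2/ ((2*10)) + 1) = 50/ 99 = 0.51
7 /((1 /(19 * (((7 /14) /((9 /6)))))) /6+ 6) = 266 /229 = 1.16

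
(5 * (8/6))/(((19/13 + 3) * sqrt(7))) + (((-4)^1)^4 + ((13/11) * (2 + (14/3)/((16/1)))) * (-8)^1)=130 * sqrt(7)/609 + 703/3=234.90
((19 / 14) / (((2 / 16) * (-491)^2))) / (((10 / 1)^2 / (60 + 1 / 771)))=878959 / 32527853925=0.00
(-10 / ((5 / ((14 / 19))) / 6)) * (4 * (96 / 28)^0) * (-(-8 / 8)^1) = -672 / 19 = -35.37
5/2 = 2.50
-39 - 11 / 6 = -245 / 6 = -40.83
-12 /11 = -1.09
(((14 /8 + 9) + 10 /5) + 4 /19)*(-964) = -237385 /19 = -12493.95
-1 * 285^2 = -81225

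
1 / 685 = 0.00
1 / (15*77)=1 / 1155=0.00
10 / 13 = 0.77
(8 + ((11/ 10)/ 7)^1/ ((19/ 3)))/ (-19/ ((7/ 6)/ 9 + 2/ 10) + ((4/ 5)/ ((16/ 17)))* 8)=-949897/ 6017984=-0.16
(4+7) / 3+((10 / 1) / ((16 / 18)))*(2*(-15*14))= -14164 / 3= -4721.33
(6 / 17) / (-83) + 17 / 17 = 1405 / 1411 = 1.00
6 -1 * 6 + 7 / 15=7 / 15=0.47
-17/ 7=-2.43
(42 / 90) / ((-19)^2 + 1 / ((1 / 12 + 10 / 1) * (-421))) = 356587 / 275845335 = 0.00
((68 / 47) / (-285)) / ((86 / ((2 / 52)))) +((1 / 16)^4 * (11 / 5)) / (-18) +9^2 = 81.00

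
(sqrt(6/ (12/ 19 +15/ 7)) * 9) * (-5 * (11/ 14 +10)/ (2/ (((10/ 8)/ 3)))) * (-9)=33975 * sqrt(32718)/ 4592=1338.29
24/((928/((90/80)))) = 27/928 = 0.03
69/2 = 34.50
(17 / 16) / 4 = 17 / 64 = 0.27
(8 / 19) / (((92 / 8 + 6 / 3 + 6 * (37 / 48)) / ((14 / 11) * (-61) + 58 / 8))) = -2608 / 1595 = -1.64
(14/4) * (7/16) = 49/32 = 1.53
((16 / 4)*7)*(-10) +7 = -273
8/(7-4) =8/3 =2.67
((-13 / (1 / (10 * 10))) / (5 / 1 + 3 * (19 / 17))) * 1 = -11050 / 71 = -155.63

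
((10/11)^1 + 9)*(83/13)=9047/143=63.27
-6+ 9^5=59043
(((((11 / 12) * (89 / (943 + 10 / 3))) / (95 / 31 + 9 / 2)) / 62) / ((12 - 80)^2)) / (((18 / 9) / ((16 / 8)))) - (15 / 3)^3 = -3078407191021 / 24627257536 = -125.00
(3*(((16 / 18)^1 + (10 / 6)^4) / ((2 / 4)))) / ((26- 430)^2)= 697 / 2203416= 0.00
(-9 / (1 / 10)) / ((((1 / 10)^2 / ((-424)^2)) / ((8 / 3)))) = -4314624000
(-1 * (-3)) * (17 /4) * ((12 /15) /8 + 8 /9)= 1513 /120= 12.61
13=13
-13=-13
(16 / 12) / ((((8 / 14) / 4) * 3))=28 / 9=3.11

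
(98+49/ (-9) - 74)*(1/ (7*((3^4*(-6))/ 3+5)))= -167/ 9891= -0.02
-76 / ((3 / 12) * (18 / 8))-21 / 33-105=-240.75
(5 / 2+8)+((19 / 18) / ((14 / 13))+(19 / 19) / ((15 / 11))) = 12.21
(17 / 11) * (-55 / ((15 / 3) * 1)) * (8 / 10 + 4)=-408 / 5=-81.60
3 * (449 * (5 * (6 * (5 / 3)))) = 67350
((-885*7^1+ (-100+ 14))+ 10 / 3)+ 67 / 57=-357760 / 57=-6276.49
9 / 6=3 / 2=1.50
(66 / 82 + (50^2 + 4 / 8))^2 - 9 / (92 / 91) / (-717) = 115626320892033 / 18480914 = 6256526.11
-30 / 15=-2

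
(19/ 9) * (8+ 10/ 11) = 1862/ 99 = 18.81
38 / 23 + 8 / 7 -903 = -900.20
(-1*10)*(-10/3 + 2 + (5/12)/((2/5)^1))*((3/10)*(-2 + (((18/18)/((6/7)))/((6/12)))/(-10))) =-469/240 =-1.95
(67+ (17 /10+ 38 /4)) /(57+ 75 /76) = 29716 /22035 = 1.35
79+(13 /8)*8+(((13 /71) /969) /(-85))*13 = 92.00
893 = 893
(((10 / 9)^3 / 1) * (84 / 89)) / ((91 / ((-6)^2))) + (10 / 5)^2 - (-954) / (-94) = -8276071 / 1468233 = -5.64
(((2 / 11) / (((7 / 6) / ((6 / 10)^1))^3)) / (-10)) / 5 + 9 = 106109793 / 11790625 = 9.00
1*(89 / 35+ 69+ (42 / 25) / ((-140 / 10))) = 12499 / 175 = 71.42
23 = 23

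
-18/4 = -9/2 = -4.50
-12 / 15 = -4 / 5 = -0.80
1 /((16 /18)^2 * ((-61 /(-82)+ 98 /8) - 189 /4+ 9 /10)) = -16605 /437632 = -0.04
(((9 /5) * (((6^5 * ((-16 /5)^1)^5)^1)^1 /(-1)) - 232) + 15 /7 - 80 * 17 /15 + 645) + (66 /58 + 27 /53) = 2368765083720418 /504328125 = 4696872.86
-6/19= -0.32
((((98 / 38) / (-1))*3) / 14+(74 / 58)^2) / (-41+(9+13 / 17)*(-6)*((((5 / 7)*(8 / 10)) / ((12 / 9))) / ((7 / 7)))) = -4088959 / 251413586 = -0.02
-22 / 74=-11 / 37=-0.30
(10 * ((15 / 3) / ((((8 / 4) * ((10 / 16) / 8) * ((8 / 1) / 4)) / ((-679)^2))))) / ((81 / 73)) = 5384958880 / 81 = 66480973.83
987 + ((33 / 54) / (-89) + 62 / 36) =263987 / 267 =988.72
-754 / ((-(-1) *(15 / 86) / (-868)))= 56284592 / 15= 3752306.13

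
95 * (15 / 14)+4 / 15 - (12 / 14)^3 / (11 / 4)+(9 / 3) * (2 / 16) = 46271341 / 452760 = 102.20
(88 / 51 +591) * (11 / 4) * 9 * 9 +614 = 9019765 / 68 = 132643.60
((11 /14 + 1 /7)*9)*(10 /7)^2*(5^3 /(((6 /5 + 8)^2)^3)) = 0.00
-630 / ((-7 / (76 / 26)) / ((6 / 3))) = 6840 / 13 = 526.15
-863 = -863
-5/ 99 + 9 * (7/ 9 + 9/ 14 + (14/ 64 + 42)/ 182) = 8546557/ 576576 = 14.82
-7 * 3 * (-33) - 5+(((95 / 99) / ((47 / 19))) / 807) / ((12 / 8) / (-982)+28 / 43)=141734326529284 / 206008973973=688.00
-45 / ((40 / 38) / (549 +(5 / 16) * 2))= -751887 / 32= -23496.47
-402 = -402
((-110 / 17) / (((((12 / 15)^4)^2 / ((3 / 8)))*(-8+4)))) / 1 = 64453125 / 17825792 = 3.62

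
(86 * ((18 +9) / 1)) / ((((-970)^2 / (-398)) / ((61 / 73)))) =-14093379 / 17171425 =-0.82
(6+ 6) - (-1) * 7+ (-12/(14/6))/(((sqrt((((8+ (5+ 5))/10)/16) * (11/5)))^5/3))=19 - 12800000 * sqrt(11)/83853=-487.28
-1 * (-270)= 270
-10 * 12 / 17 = -120 / 17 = -7.06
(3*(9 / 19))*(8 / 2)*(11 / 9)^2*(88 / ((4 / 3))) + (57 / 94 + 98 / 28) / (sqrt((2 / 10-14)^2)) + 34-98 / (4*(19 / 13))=71223763 / 123234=577.96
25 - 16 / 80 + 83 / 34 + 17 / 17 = 4801 / 170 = 28.24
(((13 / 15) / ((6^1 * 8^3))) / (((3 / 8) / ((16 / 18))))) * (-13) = -169 / 19440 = -0.01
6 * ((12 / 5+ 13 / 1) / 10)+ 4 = 331 / 25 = 13.24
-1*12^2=-144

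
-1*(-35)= 35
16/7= 2.29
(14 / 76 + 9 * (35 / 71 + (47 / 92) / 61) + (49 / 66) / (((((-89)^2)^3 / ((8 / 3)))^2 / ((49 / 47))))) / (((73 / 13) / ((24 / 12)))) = 1593508360512598133973789618736508711 / 952701531753004242650036494890847218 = 1.67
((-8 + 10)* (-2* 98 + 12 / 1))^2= 135424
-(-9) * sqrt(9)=27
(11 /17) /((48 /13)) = 0.18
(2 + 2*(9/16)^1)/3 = 25/24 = 1.04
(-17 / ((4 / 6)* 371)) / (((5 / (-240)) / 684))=837216 / 371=2256.65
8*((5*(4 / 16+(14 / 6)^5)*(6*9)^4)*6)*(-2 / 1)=-283313427840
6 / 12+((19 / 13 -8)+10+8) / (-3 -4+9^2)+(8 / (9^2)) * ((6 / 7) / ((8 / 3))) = 20807 / 30303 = 0.69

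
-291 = -291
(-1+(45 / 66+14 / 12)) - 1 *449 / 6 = -4883 / 66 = -73.98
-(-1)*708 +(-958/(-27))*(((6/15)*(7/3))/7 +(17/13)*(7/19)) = 73008062/100035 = 729.83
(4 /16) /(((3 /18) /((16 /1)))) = 24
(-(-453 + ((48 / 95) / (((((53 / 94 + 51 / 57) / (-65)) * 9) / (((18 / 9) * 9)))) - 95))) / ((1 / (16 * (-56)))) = -1384187392 / 2605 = -531357.92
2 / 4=0.50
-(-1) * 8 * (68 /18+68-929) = -61720 /9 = -6857.78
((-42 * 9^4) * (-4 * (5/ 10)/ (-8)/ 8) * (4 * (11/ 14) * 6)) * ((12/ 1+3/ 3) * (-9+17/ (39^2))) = 246680478/ 13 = 18975421.38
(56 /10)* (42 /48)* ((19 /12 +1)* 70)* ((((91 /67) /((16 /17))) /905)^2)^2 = 0.00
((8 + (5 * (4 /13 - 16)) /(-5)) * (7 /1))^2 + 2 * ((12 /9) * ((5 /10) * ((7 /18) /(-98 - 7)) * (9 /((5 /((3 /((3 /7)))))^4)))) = 130733638462 /4753125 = 27504.78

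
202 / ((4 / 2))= 101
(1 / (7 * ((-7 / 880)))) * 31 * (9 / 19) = -245520 / 931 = -263.72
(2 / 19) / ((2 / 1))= 1 / 19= 0.05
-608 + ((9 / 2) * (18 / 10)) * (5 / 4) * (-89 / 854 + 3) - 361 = -6419895 / 6832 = -939.68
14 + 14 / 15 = 224 / 15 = 14.93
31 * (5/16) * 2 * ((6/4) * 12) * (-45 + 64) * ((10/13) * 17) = 2252925/26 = 86650.96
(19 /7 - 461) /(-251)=3208 /1757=1.83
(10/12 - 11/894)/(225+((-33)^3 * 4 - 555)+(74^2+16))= -367/61947942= -0.00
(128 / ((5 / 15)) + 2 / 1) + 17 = 403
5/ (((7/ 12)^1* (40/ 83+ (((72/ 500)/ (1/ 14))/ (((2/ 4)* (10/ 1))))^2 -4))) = -486328125/ 190385419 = -2.55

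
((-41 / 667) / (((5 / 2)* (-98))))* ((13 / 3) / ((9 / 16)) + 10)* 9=19598 / 490245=0.04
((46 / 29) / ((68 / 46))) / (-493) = -0.00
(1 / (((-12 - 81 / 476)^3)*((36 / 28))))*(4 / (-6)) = 0.00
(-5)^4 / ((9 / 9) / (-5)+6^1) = 3125 / 29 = 107.76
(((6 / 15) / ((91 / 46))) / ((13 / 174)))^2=256256064 / 34987225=7.32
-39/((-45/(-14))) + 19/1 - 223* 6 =-1331.13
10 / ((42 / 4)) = 20 / 21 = 0.95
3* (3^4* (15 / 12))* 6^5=2361960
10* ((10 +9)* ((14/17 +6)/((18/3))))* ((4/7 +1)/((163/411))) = 16607140/19397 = 856.17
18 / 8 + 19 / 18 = 119 / 36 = 3.31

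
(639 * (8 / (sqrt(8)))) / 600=213 * sqrt(2) / 100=3.01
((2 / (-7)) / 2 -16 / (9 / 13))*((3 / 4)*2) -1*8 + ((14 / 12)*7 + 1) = -236 / 7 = -33.71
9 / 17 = 0.53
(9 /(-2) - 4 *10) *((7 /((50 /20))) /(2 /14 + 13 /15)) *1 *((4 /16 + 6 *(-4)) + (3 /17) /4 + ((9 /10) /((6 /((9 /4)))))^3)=2921.14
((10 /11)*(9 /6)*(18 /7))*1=270 /77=3.51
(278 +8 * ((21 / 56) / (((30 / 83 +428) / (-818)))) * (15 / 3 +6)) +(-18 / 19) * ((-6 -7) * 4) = 89252617 / 337763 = 264.25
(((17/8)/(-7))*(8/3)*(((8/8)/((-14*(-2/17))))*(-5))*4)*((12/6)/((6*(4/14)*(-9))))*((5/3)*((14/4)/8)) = -7225/7776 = -0.93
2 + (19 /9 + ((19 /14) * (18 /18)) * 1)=689 /126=5.47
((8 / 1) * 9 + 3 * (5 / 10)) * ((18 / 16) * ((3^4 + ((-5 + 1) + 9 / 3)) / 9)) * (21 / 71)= 217.39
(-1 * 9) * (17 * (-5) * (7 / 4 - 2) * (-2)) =765 / 2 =382.50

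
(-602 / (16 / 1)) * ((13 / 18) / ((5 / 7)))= -27391 / 720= -38.04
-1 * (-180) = 180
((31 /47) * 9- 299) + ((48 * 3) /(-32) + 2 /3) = -83725 /282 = -296.90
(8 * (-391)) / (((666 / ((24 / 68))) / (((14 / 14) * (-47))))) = 8648 / 111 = 77.91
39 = 39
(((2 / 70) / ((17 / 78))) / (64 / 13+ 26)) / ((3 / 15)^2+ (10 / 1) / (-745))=125905 / 789327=0.16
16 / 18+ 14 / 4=79 / 18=4.39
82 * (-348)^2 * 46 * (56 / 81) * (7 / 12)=4974091136 / 27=184225597.63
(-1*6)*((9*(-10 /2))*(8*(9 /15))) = 1296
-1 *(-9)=9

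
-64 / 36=-16 / 9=-1.78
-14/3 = -4.67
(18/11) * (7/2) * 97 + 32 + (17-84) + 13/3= 17321/33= 524.88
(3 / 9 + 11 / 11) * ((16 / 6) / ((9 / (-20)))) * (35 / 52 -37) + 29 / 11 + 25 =314.66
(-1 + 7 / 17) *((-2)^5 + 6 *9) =-12.94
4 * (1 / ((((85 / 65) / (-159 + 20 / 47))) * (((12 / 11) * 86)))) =-1065779 / 206142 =-5.17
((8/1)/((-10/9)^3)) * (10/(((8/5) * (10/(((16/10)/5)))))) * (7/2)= -5103/1250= -4.08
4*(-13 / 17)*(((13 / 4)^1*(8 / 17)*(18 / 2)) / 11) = -12168 / 3179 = -3.83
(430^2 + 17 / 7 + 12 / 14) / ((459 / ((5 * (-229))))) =-493999945 / 1071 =-461251.12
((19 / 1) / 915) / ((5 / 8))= 152 / 4575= 0.03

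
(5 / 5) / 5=1 / 5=0.20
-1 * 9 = -9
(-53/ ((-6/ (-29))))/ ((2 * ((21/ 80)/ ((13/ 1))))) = -399620/ 63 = -6343.17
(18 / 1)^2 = 324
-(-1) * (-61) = -61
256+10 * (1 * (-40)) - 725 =-869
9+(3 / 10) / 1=9.30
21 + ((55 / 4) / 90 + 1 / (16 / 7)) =3109 / 144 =21.59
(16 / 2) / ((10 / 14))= 56 / 5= 11.20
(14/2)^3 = 343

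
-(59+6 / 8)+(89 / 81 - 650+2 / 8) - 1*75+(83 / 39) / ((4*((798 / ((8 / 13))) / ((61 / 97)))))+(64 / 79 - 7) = -22032018755717 / 27903082662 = -789.59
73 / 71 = 1.03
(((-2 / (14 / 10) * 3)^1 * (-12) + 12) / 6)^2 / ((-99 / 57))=-64.34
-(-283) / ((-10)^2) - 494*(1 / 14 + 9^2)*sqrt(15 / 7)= 283 / 100 - 280345*sqrt(105) / 49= -58623.32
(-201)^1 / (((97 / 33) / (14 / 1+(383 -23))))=-2480742 / 97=-25574.66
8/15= 0.53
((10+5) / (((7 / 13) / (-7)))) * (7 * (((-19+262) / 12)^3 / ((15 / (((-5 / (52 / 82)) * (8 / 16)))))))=762617835 / 256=2978975.92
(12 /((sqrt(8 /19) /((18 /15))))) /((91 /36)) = 648 * sqrt(38) /455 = 8.78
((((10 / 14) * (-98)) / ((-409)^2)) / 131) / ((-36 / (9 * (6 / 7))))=15 / 21913811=0.00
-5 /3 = -1.67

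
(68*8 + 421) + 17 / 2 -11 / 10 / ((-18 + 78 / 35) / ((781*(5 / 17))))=989.52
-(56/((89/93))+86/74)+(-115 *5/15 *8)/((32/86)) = -17463023/19758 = -883.85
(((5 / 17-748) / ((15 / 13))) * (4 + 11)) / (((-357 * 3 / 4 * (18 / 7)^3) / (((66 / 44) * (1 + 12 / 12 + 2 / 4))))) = 13494845 / 1685448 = 8.01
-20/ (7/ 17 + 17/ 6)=-2040/ 331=-6.16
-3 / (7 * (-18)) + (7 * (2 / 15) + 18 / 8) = 3.21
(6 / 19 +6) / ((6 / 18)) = 360 / 19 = 18.95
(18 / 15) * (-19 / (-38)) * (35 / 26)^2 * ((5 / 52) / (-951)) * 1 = -1225 / 11143184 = -0.00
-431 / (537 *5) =-431 / 2685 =-0.16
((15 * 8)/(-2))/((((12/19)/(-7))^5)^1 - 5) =2496947753580/208079228297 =12.00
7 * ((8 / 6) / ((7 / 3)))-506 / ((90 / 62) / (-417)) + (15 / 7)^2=106843661 / 735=145365.53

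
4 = 4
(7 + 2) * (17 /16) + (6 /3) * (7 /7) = 185 /16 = 11.56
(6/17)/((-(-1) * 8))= 3/68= 0.04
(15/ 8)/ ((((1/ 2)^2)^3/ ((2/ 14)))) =120/ 7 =17.14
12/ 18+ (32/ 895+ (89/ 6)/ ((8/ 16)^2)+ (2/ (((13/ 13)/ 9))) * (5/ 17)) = 993994/ 15215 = 65.33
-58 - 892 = -950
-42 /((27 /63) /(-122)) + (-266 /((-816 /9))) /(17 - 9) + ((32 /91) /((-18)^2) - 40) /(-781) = 74887171592993 /6263345088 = 11956.42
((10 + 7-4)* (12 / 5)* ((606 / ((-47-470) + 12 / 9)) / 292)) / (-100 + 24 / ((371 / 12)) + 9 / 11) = 3179682 / 2491884565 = 0.00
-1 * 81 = -81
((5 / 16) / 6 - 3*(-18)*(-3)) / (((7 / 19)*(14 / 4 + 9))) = -42199 / 1200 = -35.17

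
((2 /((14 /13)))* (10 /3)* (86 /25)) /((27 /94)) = 74.14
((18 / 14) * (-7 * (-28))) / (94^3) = 63 / 207646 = 0.00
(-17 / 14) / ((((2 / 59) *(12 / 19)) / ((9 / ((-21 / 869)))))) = 16560533 / 784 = 21123.13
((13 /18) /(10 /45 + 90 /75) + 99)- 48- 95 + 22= -2751 /128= -21.49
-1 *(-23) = 23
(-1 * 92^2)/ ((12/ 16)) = -33856/ 3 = -11285.33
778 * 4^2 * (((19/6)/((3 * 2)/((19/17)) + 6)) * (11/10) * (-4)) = -6178876/405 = -15256.48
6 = 6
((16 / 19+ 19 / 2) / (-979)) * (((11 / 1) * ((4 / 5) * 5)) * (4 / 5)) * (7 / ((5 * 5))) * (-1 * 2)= 44016 / 211375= 0.21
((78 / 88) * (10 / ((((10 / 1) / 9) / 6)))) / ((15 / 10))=351 / 11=31.91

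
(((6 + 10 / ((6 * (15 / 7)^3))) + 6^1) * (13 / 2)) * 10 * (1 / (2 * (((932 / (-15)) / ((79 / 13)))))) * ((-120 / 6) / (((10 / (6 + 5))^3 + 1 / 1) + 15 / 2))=12955934035 / 154928457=83.63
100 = 100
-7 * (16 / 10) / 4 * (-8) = 112 / 5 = 22.40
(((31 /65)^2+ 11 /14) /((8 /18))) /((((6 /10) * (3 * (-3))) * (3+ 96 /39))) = -59929 /775320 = -0.08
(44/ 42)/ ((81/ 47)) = 1034/ 1701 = 0.61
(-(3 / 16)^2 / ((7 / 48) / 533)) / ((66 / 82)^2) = -2687919 / 13552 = -198.34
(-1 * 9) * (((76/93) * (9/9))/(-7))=228/217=1.05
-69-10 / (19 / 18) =-1491 / 19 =-78.47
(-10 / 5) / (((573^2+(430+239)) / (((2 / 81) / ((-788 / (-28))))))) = -14 / 2624910543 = -0.00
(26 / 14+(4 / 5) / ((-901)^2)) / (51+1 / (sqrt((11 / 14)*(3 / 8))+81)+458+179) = 52767093*sqrt(231) / 2470692260692714100+1667277827221932 / 617673065173178525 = 0.00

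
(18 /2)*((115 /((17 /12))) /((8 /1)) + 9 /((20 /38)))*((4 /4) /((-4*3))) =-1737 /85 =-20.44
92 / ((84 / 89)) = 2047 / 21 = 97.48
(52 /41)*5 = 260 /41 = 6.34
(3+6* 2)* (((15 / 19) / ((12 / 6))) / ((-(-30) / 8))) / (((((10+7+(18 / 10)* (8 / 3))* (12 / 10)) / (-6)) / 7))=-5250 / 2071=-2.54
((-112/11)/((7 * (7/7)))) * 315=-5040/11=-458.18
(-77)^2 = 5929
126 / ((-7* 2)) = -9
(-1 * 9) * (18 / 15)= -54 / 5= -10.80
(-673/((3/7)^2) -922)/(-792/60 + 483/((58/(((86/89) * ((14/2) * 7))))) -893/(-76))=-2130615500/182508939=-11.67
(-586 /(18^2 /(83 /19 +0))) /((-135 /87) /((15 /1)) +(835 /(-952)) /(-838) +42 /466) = 643.77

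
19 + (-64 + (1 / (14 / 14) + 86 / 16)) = -309 / 8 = -38.62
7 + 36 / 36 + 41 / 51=449 / 51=8.80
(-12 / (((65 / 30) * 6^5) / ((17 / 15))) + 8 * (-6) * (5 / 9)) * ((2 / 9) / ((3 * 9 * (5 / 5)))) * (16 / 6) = -2246468 / 3838185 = -0.59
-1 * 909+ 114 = -795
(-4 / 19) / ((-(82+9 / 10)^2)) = 400 / 13057579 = 0.00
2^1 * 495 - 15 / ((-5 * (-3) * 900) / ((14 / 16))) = 7127993 / 7200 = 990.00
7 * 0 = 0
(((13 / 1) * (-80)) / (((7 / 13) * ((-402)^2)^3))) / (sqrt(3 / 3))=-845 / 1846436496833628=-0.00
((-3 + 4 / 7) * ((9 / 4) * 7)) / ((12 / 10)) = -255 / 8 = -31.88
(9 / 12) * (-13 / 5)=-39 / 20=-1.95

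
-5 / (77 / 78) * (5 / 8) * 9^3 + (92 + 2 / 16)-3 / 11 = -1364969 / 616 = -2215.86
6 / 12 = 0.50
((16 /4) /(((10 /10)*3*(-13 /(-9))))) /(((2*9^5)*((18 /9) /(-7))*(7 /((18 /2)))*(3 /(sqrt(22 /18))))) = -sqrt(11) /255879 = -0.00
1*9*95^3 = 7716375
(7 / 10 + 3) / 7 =37 / 70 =0.53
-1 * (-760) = 760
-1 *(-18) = 18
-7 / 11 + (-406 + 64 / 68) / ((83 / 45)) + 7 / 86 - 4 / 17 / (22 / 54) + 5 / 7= -2055866863 / 9343642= -220.03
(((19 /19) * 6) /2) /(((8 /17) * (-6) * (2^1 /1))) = -17 /32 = -0.53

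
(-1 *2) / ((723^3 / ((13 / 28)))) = -13 / 5291062938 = -0.00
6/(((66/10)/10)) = 9.09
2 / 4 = 1 / 2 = 0.50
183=183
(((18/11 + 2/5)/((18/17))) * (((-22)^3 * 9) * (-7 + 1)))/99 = 167552/15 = 11170.13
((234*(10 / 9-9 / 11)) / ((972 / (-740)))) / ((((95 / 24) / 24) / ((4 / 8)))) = -892736 / 5643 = -158.20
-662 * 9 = -5958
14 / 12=7 / 6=1.17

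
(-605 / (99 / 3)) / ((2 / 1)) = -55 / 6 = -9.17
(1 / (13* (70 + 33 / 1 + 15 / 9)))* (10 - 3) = 21 / 4082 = 0.01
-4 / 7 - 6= -46 / 7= -6.57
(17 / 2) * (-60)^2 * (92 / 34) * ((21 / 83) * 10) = 17388000 / 83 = 209493.98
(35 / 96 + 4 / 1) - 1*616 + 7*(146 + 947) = 7039.36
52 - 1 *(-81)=133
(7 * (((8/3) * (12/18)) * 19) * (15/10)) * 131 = 139384/3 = 46461.33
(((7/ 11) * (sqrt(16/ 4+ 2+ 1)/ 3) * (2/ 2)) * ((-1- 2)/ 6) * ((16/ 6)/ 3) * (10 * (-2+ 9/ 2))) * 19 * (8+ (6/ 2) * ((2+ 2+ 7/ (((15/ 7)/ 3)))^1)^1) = -657020 * sqrt(7)/ 297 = -5852.90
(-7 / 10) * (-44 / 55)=14 / 25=0.56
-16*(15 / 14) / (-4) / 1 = 30 / 7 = 4.29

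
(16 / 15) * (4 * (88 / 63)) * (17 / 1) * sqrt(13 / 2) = 47872 * sqrt(26) / 945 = 258.31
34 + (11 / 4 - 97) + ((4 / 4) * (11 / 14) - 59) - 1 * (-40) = -2197 / 28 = -78.46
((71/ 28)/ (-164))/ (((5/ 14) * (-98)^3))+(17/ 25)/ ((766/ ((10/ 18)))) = 2624288033/ 5320633671360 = 0.00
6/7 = 0.86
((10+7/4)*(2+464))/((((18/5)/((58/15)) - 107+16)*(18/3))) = -317579/31344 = -10.13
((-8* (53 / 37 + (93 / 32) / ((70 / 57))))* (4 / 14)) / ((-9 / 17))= 5352569 / 326340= 16.40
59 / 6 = 9.83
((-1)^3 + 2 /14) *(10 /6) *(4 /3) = -40 /21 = -1.90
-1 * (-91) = 91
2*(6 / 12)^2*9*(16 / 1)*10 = 720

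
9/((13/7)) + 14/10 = 406/65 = 6.25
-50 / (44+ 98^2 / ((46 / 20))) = -575 / 48526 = -0.01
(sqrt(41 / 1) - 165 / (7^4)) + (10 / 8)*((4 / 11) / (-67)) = -133610 / 1769537 + sqrt(41) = 6.33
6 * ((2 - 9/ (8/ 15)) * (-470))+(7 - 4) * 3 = 83913/ 2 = 41956.50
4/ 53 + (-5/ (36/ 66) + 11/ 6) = -7.26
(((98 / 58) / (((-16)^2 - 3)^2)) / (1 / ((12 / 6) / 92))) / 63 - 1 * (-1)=768492061 / 768492054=1.00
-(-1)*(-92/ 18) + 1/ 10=-451/ 90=-5.01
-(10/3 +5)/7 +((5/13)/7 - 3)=-1129/273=-4.14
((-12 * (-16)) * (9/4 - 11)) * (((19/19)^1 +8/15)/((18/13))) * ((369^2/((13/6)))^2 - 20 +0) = -859654273007488/117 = -7347472418867.42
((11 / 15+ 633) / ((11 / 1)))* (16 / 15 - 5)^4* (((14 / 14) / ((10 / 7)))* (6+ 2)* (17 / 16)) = 6853664203127 / 83531250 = 82049.10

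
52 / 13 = 4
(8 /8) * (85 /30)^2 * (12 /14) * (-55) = -378.45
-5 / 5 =-1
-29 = -29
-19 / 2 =-9.50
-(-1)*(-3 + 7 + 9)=13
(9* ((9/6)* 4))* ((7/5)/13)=378/65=5.82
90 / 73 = 1.23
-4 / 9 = -0.44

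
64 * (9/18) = 32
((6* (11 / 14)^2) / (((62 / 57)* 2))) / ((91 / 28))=20691 / 39494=0.52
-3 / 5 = -0.60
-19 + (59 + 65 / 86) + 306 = 29821 / 86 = 346.76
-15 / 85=-3 / 17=-0.18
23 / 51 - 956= -955.55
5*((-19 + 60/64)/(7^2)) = -1445/784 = -1.84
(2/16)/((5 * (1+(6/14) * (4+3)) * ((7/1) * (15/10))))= 1/1680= 0.00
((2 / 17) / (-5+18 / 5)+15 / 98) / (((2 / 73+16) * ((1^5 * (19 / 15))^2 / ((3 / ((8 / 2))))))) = 125925 / 62548304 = 0.00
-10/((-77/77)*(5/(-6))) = -12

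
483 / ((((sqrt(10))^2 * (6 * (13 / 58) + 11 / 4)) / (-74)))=-2073036 / 2375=-872.86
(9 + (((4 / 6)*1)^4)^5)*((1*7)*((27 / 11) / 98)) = 31382108185 / 19887585102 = 1.58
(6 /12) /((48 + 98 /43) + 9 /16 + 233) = 344 /195283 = 0.00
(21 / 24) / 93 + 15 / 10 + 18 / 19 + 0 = 34729 / 14136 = 2.46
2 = 2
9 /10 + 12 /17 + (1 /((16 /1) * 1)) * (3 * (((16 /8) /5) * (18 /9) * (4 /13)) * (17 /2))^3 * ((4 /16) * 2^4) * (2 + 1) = 1746885981 /9337250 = 187.09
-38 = -38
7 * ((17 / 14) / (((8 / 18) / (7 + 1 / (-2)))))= 1989 / 16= 124.31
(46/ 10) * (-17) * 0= 0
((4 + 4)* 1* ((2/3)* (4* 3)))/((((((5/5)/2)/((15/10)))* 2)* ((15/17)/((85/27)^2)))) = 786080/729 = 1078.30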